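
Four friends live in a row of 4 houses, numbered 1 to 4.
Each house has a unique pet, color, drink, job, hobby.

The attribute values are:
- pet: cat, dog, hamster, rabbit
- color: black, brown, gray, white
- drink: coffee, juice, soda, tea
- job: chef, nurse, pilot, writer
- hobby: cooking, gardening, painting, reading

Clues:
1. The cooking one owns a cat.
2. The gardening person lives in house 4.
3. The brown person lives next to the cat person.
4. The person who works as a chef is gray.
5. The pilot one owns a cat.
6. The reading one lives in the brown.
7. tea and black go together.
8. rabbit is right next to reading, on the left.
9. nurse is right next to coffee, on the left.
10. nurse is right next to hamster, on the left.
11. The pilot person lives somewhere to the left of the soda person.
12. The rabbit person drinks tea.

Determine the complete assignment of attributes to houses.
Solution:

House | Pet | Color | Drink | Job | Hobby
-----------------------------------------
  1   | rabbit | black | tea | nurse | painting
  2   | hamster | brown | coffee | writer | reading
  3   | cat | white | juice | pilot | cooking
  4   | dog | gray | soda | chef | gardening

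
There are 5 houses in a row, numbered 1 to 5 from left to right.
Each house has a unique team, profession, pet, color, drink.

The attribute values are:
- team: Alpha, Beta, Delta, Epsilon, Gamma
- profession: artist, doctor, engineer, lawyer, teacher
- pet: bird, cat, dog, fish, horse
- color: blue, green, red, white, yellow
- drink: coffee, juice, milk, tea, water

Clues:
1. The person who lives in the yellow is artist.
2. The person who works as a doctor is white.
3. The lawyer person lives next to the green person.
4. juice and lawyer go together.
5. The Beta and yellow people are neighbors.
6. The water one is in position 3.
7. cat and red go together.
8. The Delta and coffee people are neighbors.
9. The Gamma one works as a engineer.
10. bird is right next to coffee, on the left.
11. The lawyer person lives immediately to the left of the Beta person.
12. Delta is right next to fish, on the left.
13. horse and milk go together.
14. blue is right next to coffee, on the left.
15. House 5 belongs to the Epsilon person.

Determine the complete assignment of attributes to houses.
Solution:

House | Team | Profession | Pet | Color | Drink
-----------------------------------------------
  1   | Delta | lawyer | bird | blue | juice
  2   | Beta | teacher | fish | green | coffee
  3   | Alpha | artist | dog | yellow | water
  4   | Gamma | engineer | cat | red | tea
  5   | Epsilon | doctor | horse | white | milk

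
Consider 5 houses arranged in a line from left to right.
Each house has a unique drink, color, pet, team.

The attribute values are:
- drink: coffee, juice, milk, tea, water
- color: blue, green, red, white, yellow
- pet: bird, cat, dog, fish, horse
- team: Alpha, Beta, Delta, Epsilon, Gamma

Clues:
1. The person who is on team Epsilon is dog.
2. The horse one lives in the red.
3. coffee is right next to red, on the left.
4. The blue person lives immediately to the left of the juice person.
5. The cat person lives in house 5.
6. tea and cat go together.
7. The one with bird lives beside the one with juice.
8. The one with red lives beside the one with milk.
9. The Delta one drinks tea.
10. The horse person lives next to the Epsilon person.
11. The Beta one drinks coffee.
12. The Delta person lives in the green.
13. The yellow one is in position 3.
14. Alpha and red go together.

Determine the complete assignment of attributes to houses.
Solution:

House | Drink | Color | Pet | Team
----------------------------------
  1   | coffee | blue | bird | Beta
  2   | juice | red | horse | Alpha
  3   | milk | yellow | dog | Epsilon
  4   | water | white | fish | Gamma
  5   | tea | green | cat | Delta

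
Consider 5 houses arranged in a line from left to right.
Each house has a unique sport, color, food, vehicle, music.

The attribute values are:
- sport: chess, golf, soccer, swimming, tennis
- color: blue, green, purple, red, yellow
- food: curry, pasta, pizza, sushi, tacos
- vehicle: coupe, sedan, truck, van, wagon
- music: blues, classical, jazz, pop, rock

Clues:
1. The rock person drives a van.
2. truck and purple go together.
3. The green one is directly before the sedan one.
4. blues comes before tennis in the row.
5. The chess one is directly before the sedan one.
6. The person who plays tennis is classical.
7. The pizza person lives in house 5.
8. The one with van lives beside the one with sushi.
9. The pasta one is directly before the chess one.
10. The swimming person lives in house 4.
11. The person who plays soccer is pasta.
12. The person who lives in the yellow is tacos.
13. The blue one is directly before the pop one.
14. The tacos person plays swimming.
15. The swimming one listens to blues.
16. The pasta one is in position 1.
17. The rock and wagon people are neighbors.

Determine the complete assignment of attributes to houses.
Solution:

House | Sport | Color | Food | Vehicle | Music
----------------------------------------------
  1   | soccer | blue | pasta | van | rock
  2   | chess | green | sushi | wagon | pop
  3   | golf | red | curry | sedan | jazz
  4   | swimming | yellow | tacos | coupe | blues
  5   | tennis | purple | pizza | truck | classical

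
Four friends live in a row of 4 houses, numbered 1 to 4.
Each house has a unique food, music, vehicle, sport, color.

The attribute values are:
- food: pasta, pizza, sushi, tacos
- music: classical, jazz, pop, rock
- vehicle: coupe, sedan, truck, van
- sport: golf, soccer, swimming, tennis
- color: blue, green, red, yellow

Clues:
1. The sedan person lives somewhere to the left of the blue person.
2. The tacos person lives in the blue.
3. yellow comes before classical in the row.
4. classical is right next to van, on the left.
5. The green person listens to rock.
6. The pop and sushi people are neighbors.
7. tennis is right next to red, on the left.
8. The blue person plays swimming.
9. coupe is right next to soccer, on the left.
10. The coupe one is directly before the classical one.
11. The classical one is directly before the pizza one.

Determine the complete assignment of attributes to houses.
Solution:

House | Food | Music | Vehicle | Sport | Color
----------------------------------------------
  1   | pasta | pop | coupe | tennis | yellow
  2   | sushi | classical | sedan | soccer | red
  3   | pizza | rock | van | golf | green
  4   | tacos | jazz | truck | swimming | blue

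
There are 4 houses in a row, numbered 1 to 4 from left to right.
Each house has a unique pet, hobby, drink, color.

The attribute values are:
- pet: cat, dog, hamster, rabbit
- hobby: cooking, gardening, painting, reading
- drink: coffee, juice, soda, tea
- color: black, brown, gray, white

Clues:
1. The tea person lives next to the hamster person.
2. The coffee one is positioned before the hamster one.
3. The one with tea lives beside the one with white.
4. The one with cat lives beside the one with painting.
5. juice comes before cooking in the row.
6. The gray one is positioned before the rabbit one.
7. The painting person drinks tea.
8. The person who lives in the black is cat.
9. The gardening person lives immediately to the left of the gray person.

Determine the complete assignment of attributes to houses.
Solution:

House | Pet | Hobby | Drink | Color
-----------------------------------
  1   | cat | gardening | coffee | black
  2   | dog | painting | tea | gray
  3   | hamster | reading | juice | white
  4   | rabbit | cooking | soda | brown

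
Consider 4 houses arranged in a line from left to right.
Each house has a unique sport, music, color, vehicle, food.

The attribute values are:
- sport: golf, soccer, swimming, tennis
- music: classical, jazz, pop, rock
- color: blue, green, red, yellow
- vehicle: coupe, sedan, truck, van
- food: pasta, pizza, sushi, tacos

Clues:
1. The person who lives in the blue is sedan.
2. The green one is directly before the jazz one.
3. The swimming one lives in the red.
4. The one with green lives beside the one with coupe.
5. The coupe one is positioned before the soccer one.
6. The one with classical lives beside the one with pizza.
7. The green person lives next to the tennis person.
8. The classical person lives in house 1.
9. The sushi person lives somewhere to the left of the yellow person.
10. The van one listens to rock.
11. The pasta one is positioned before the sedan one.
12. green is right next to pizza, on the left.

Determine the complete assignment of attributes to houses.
Solution:

House | Sport | Music | Color | Vehicle | Food
----------------------------------------------
  1   | golf | classical | green | truck | sushi
  2   | tennis | jazz | yellow | coupe | pizza
  3   | swimming | rock | red | van | pasta
  4   | soccer | pop | blue | sedan | tacos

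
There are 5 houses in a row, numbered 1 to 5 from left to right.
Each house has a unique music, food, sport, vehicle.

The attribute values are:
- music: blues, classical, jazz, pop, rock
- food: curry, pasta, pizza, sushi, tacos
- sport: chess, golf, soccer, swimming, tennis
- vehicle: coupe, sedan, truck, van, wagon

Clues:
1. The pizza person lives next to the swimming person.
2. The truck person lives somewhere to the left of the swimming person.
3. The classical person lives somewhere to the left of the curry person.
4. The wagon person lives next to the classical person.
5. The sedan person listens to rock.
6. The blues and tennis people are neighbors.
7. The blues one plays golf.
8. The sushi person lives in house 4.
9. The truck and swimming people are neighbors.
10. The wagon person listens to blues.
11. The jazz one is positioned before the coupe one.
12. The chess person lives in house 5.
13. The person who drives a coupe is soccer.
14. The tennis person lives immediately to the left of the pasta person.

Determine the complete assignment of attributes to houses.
Solution:

House | Music | Food | Sport | Vehicle
--------------------------------------
  1   | blues | tacos | golf | wagon
  2   | classical | pizza | tennis | truck
  3   | jazz | pasta | swimming | van
  4   | pop | sushi | soccer | coupe
  5   | rock | curry | chess | sedan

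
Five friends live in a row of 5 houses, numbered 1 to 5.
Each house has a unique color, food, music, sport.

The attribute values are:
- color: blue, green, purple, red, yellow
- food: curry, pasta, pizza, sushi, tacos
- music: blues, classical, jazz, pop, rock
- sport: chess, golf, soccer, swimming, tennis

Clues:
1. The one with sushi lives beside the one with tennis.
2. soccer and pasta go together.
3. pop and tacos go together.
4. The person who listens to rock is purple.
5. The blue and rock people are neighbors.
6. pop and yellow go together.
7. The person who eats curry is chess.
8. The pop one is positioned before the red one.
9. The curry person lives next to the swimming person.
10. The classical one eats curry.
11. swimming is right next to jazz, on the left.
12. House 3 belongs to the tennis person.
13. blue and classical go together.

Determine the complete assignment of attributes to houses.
Solution:

House | Color | Food | Music | Sport
------------------------------------
  1   | blue | curry | classical | chess
  2   | purple | sushi | rock | swimming
  3   | green | pizza | jazz | tennis
  4   | yellow | tacos | pop | golf
  5   | red | pasta | blues | soccer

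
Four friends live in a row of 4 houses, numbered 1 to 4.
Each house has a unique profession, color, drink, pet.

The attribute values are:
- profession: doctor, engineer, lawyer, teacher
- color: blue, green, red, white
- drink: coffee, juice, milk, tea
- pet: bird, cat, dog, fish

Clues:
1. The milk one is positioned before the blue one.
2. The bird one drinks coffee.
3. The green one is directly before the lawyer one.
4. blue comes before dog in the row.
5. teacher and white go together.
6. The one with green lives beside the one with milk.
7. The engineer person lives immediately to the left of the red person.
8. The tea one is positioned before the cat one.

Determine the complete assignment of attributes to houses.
Solution:

House | Profession | Color | Drink | Pet
----------------------------------------
  1   | engineer | green | tea | fish
  2   | lawyer | red | milk | cat
  3   | doctor | blue | coffee | bird
  4   | teacher | white | juice | dog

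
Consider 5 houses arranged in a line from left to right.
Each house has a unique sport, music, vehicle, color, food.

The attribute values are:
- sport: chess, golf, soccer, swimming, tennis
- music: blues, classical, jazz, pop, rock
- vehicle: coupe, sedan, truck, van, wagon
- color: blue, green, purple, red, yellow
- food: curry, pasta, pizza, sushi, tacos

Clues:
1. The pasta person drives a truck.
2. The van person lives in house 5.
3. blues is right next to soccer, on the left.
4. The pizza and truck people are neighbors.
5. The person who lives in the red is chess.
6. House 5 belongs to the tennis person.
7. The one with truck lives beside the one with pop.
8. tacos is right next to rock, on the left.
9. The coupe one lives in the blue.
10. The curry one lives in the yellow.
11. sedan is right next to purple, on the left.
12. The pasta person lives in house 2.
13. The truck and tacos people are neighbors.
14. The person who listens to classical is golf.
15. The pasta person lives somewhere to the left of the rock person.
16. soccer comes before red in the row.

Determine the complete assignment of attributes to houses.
Solution:

House | Sport | Music | Vehicle | Color | Food
----------------------------------------------
  1   | golf | classical | sedan | green | pizza
  2   | swimming | blues | truck | purple | pasta
  3   | soccer | pop | coupe | blue | tacos
  4   | chess | rock | wagon | red | sushi
  5   | tennis | jazz | van | yellow | curry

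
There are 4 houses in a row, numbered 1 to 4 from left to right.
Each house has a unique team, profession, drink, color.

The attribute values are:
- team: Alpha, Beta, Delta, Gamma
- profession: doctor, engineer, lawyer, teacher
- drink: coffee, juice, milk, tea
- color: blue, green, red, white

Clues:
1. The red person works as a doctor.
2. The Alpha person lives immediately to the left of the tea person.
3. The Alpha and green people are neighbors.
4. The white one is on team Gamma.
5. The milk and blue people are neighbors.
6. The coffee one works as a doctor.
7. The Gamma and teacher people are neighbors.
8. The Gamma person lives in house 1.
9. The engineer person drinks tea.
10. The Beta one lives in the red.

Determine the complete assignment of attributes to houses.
Solution:

House | Team | Profession | Drink | Color
-----------------------------------------
  1   | Gamma | lawyer | milk | white
  2   | Alpha | teacher | juice | blue
  3   | Delta | engineer | tea | green
  4   | Beta | doctor | coffee | red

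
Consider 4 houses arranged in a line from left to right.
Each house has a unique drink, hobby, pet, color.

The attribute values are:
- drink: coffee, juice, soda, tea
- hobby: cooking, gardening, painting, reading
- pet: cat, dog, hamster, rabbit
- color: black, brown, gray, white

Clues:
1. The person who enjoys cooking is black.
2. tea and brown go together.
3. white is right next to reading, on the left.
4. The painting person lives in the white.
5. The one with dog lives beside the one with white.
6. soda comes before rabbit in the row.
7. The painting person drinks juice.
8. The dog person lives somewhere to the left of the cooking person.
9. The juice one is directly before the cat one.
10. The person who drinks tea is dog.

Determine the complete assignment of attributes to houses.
Solution:

House | Drink | Hobby | Pet | Color
-----------------------------------
  1   | tea | gardening | dog | brown
  2   | juice | painting | hamster | white
  3   | soda | reading | cat | gray
  4   | coffee | cooking | rabbit | black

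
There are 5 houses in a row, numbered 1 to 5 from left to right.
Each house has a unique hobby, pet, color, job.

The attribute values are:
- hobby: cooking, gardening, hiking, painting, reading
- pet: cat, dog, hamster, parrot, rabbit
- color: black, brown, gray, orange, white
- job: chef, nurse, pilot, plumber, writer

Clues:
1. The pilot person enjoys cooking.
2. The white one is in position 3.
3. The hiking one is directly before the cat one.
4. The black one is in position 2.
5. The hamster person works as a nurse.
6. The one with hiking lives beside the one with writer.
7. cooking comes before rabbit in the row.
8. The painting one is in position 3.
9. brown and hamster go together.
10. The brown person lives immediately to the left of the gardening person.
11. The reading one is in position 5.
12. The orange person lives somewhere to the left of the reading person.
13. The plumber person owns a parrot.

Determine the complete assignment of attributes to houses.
Solution:

House | Hobby | Pet | Color | Job
---------------------------------
  1   | hiking | hamster | brown | nurse
  2   | gardening | cat | black | writer
  3   | painting | parrot | white | plumber
  4   | cooking | dog | orange | pilot
  5   | reading | rabbit | gray | chef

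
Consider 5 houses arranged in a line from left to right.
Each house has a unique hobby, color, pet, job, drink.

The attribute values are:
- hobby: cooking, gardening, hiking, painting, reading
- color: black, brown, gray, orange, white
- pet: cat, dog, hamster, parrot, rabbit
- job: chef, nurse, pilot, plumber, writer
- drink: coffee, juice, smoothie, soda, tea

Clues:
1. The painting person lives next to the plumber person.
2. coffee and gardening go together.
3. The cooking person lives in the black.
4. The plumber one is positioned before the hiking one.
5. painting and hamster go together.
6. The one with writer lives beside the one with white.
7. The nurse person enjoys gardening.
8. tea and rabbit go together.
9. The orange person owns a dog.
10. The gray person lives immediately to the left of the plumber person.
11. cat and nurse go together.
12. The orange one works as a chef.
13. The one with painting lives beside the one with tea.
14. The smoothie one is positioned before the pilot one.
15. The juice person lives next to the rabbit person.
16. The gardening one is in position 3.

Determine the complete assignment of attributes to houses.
Solution:

House | Hobby | Color | Pet | Job | Drink
-----------------------------------------
  1   | painting | gray | hamster | writer | juice
  2   | reading | white | rabbit | plumber | tea
  3   | gardening | brown | cat | nurse | coffee
  4   | hiking | orange | dog | chef | smoothie
  5   | cooking | black | parrot | pilot | soda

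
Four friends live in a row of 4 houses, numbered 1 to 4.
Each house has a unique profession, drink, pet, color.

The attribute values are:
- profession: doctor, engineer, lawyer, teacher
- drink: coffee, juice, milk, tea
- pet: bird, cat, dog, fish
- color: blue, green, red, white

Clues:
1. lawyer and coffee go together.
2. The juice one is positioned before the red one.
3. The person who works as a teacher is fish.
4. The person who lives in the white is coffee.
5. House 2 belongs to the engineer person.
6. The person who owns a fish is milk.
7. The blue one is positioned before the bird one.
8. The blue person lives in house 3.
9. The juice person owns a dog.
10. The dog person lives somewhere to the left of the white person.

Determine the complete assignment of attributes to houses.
Solution:

House | Profession | Drink | Pet | Color
----------------------------------------
  1   | doctor | juice | dog | green
  2   | engineer | tea | cat | red
  3   | teacher | milk | fish | blue
  4   | lawyer | coffee | bird | white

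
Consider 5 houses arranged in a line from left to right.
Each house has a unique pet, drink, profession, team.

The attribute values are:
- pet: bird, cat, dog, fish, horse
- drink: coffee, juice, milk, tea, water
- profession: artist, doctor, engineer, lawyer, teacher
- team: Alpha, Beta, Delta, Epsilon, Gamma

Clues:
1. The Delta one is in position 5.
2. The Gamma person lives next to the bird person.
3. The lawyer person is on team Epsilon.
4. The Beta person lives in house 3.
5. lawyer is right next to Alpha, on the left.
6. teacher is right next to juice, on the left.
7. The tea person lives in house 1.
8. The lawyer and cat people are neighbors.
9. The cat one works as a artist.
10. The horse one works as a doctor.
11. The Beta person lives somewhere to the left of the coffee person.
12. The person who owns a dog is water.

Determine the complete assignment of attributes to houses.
Solution:

House | Pet | Drink | Profession | Team
---------------------------------------
  1   | fish | tea | lawyer | Epsilon
  2   | cat | milk | artist | Alpha
  3   | dog | water | teacher | Beta
  4   | horse | juice | doctor | Gamma
  5   | bird | coffee | engineer | Delta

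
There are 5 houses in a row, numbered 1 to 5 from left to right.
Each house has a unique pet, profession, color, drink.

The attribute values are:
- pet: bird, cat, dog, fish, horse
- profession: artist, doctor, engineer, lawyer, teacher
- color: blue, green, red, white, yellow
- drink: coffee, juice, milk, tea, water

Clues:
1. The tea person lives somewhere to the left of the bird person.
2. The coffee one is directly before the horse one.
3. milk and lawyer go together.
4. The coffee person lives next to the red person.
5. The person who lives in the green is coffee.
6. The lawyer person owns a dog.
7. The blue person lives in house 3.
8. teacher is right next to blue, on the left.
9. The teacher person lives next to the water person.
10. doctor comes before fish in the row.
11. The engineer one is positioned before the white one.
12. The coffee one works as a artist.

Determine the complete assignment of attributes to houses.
Solution:

House | Pet | Profession | Color | Drink
----------------------------------------
  1   | cat | artist | green | coffee
  2   | horse | teacher | red | tea
  3   | bird | doctor | blue | water
  4   | fish | engineer | yellow | juice
  5   | dog | lawyer | white | milk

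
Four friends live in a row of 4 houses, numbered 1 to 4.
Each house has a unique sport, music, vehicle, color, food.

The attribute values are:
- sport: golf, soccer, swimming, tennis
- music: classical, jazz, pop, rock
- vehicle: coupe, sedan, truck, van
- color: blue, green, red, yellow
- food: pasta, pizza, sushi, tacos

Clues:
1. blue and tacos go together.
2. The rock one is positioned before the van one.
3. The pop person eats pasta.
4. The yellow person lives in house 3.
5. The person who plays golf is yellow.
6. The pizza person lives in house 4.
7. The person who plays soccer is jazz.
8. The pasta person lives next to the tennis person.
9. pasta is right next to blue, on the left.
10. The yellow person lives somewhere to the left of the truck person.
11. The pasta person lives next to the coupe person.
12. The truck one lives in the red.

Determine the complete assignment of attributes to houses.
Solution:

House | Sport | Music | Vehicle | Color | Food
----------------------------------------------
  1   | swimming | pop | sedan | green | pasta
  2   | tennis | rock | coupe | blue | tacos
  3   | golf | classical | van | yellow | sushi
  4   | soccer | jazz | truck | red | pizza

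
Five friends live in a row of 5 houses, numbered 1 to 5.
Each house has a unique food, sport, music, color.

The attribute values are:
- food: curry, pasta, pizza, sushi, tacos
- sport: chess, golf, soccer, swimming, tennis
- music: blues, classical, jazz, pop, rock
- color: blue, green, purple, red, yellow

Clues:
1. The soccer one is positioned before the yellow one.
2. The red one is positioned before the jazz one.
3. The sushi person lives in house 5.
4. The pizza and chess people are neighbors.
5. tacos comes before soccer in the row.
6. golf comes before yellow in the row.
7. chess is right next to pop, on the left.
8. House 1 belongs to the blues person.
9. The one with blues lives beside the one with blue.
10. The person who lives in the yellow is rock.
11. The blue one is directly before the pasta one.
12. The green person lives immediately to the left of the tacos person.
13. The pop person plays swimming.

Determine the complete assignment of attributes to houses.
Solution:

House | Food | Sport | Music | Color
------------------------------------
  1   | pizza | golf | blues | green
  2   | tacos | chess | classical | blue
  3   | pasta | swimming | pop | red
  4   | curry | soccer | jazz | purple
  5   | sushi | tennis | rock | yellow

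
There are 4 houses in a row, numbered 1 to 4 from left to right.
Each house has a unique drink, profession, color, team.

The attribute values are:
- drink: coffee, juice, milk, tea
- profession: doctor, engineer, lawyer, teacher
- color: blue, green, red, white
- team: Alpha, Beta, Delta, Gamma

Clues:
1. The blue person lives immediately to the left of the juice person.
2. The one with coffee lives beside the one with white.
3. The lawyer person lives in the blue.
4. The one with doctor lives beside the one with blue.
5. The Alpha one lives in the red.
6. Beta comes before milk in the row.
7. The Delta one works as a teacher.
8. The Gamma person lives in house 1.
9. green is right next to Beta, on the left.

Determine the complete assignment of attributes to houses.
Solution:

House | Drink | Profession | Color | Team
-----------------------------------------
  1   | tea | doctor | green | Gamma
  2   | coffee | lawyer | blue | Beta
  3   | juice | teacher | white | Delta
  4   | milk | engineer | red | Alpha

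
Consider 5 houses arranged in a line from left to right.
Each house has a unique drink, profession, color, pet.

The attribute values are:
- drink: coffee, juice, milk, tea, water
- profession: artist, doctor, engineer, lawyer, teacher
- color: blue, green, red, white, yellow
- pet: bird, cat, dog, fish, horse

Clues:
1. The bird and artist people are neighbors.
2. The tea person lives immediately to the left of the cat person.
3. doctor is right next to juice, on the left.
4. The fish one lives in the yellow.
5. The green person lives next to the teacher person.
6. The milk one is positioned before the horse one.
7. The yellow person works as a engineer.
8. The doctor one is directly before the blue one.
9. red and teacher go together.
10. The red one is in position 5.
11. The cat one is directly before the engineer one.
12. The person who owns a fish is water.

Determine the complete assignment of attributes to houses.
Solution:

House | Drink | Profession | Color | Pet
----------------------------------------
  1   | tea | doctor | white | bird
  2   | juice | artist | blue | cat
  3   | water | engineer | yellow | fish
  4   | milk | lawyer | green | dog
  5   | coffee | teacher | red | horse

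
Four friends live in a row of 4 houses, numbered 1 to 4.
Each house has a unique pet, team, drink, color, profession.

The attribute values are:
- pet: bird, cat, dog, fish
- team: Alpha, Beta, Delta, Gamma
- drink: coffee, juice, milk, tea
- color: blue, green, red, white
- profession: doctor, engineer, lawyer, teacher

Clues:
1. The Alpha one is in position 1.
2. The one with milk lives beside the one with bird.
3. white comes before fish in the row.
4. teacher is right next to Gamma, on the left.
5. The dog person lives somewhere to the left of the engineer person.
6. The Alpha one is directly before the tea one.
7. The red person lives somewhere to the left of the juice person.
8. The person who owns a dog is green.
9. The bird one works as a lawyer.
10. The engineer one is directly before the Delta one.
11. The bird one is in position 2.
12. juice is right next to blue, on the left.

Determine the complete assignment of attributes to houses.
Solution:

House | Pet | Team | Drink | Color | Profession
-----------------------------------------------
  1   | dog | Alpha | milk | green | teacher
  2   | bird | Gamma | tea | red | lawyer
  3   | cat | Beta | juice | white | engineer
  4   | fish | Delta | coffee | blue | doctor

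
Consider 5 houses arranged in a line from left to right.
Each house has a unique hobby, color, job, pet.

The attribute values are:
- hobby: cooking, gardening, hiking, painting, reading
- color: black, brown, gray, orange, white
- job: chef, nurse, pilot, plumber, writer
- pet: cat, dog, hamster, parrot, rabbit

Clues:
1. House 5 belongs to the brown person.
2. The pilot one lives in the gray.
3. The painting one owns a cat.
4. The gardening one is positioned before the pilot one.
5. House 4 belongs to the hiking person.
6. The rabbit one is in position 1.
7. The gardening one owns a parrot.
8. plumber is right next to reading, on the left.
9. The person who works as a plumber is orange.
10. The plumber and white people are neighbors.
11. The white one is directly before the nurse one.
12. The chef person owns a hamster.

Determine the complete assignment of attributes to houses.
Solution:

House | Hobby | Color | Job | Pet
---------------------------------
  1   | cooking | orange | plumber | rabbit
  2   | reading | white | chef | hamster
  3   | gardening | black | nurse | parrot
  4   | hiking | gray | pilot | dog
  5   | painting | brown | writer | cat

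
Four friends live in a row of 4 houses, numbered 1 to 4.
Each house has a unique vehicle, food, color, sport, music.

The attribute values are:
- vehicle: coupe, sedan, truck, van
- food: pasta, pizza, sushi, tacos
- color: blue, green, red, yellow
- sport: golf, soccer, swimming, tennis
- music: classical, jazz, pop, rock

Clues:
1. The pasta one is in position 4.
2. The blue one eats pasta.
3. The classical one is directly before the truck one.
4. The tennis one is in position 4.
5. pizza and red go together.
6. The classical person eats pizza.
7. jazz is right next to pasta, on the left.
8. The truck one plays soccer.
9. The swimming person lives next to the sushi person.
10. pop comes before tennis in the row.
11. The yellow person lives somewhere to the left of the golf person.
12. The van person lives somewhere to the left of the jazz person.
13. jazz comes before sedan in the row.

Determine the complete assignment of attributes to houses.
Solution:

House | Vehicle | Food | Color | Sport | Music
----------------------------------------------
  1   | van | pizza | red | swimming | classical
  2   | truck | sushi | yellow | soccer | pop
  3   | coupe | tacos | green | golf | jazz
  4   | sedan | pasta | blue | tennis | rock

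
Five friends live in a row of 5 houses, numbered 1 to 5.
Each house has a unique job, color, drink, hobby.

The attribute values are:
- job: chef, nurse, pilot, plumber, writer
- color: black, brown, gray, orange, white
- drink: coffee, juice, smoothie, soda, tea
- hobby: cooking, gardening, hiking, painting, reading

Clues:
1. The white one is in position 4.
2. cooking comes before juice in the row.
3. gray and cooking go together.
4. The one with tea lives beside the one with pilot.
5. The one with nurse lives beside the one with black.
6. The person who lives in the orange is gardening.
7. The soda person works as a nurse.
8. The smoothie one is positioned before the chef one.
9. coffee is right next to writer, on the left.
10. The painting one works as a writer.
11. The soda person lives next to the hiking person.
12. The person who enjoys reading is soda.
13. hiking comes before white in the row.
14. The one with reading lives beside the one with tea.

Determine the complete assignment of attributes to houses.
Solution:

House | Job | Color | Drink | Hobby
-----------------------------------
  1   | nurse | brown | soda | reading
  2   | plumber | black | tea | hiking
  3   | pilot | gray | coffee | cooking
  4   | writer | white | smoothie | painting
  5   | chef | orange | juice | gardening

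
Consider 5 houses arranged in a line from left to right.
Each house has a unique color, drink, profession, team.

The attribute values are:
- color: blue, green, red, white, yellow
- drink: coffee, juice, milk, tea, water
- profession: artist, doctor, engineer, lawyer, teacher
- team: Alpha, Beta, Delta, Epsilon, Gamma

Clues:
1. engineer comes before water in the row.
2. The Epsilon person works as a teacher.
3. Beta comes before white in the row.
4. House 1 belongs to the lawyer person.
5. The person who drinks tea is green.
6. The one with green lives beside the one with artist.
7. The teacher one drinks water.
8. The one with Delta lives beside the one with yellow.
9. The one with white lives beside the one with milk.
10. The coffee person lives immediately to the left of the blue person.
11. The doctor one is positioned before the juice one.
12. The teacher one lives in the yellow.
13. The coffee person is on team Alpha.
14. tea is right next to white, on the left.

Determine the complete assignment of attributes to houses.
Solution:

House | Color | Drink | Profession | Team
-----------------------------------------
  1   | green | tea | lawyer | Beta
  2   | white | coffee | artist | Alpha
  3   | blue | milk | doctor | Gamma
  4   | red | juice | engineer | Delta
  5   | yellow | water | teacher | Epsilon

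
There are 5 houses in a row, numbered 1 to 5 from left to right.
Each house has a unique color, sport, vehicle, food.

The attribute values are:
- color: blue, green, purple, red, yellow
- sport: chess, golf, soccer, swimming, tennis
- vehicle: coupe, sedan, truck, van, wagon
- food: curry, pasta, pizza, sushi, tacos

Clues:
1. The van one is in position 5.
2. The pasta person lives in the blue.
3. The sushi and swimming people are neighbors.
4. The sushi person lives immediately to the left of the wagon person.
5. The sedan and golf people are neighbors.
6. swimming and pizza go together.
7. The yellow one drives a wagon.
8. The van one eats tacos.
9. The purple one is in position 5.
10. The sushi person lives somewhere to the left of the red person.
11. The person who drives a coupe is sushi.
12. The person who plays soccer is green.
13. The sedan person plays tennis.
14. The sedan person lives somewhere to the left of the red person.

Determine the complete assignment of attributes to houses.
Solution:

House | Color | Sport | Vehicle | Food
--------------------------------------
  1   | green | soccer | coupe | sushi
  2   | yellow | swimming | wagon | pizza
  3   | blue | tennis | sedan | pasta
  4   | red | golf | truck | curry
  5   | purple | chess | van | tacos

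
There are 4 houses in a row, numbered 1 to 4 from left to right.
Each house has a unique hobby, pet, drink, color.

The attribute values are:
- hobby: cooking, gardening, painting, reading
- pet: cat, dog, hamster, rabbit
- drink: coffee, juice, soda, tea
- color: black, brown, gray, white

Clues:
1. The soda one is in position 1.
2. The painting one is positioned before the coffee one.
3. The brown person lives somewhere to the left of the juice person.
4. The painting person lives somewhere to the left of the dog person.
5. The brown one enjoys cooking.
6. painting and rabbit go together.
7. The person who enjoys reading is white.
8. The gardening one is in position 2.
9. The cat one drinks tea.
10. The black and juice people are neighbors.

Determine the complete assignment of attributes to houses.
Solution:

House | Hobby | Pet | Drink | Color
-----------------------------------
  1   | cooking | hamster | soda | brown
  2   | gardening | cat | tea | black
  3   | painting | rabbit | juice | gray
  4   | reading | dog | coffee | white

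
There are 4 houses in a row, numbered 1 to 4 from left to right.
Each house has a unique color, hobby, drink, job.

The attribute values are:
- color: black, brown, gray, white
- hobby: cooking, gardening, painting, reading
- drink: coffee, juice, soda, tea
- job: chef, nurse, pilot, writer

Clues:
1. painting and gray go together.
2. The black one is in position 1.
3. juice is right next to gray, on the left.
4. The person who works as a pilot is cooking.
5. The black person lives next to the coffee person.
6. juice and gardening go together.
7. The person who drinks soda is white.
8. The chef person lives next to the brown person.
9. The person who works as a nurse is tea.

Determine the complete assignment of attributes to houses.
Solution:

House | Color | Hobby | Drink | Job
-----------------------------------
  1   | black | gardening | juice | writer
  2   | gray | painting | coffee | chef
  3   | brown | reading | tea | nurse
  4   | white | cooking | soda | pilot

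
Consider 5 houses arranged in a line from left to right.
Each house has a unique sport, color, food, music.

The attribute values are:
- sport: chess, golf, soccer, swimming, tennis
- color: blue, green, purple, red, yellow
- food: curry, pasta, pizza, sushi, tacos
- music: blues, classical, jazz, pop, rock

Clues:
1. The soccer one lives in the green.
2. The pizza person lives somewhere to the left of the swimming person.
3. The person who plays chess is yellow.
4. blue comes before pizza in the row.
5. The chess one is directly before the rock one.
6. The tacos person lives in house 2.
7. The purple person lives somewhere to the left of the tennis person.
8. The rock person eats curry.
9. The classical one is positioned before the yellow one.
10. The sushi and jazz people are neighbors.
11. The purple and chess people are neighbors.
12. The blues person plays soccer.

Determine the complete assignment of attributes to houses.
Solution:

House | Sport | Color | Food | Music
------------------------------------
  1   | golf | purple | sushi | classical
  2   | chess | yellow | tacos | jazz
  3   | tennis | blue | curry | rock
  4   | soccer | green | pizza | blues
  5   | swimming | red | pasta | pop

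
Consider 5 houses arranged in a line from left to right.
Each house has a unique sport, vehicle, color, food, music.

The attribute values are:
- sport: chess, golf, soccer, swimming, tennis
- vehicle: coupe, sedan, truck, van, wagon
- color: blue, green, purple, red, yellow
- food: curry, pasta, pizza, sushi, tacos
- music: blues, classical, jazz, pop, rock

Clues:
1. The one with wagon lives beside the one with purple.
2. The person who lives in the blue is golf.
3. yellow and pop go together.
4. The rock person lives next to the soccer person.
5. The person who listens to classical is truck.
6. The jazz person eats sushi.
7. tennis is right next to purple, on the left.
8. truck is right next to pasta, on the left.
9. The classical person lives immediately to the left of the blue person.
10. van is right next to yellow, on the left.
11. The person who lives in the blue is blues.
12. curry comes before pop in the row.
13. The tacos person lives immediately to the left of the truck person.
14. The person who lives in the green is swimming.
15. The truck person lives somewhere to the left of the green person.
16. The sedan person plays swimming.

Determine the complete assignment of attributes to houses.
Solution:

House | Sport | Vehicle | Color | Food | Music
----------------------------------------------
  1   | tennis | wagon | red | tacos | rock
  2   | soccer | truck | purple | curry | classical
  3   | golf | van | blue | pasta | blues
  4   | chess | coupe | yellow | pizza | pop
  5   | swimming | sedan | green | sushi | jazz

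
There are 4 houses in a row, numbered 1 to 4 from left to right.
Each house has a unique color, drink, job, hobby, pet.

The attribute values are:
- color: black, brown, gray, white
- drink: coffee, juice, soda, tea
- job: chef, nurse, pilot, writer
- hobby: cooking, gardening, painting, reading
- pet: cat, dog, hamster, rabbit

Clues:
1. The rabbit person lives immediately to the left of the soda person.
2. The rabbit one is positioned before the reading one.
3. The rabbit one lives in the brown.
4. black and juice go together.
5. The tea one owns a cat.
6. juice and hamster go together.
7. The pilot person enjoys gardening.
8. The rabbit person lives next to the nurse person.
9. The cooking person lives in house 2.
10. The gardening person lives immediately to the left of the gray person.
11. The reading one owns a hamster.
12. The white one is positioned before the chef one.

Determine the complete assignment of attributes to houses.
Solution:

House | Color | Drink | Job | Hobby | Pet
-----------------------------------------
  1   | brown | coffee | pilot | gardening | rabbit
  2   | gray | soda | nurse | cooking | dog
  3   | white | tea | writer | painting | cat
  4   | black | juice | chef | reading | hamster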